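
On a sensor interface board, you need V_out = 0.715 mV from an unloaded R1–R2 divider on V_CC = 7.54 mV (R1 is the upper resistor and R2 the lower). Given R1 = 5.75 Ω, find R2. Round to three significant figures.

Required fraction k = V_out/V_CC = 0.09483.
R2 = R1 · 0.09483/(1 − 0.09483) = 0.6024 Ω.

R2 ≈ 0.602 Ω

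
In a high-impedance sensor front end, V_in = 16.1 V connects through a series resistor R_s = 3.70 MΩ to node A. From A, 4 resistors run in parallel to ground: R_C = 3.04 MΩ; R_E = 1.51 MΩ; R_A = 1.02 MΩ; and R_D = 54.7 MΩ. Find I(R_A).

Equivalent of the parallel group: R_p = 0.5025 MΩ.
V_A by voltage divider: V_A = 16.1 × 0.5025/(3.70 + 0.5025) = 1.925 V.
I(R_A) = V_A / R_A = 1.925/1.02 = 1.888 µA.
(Equivalently: I_total = 3.831 µA, then current-divider fraction G_k/ΣG = 0.4927.)

I ≈ 1.89 µA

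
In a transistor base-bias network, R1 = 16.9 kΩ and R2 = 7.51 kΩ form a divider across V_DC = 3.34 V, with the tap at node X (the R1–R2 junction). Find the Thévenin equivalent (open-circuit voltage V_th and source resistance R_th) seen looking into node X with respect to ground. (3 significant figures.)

V_th ≈ 1.03 V, R_th ≈ 5.20 kΩ

With X open, the divider is unloaded: V_th = 3.34 × 7.51/24.41 = 1.028 V.
With V_DC suppressed (replaced by a short), R_th = R1 ‖ R2 = (16.90 × 7.51)/(16.90 + 7.51) = 5.199 kΩ.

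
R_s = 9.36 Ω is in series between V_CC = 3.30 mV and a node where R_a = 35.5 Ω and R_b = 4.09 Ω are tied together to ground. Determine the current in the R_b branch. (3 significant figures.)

Equivalent of the parallel group: R_p = 3.667 Ω.
V_A = 3.30 × 3.667/13.03 = 0.9290 mV.
Branch current I = V_A/R_b = 0.9290/4.09 = 0.2271 mA.
(Equivalently: I_total = 0.2533 mA, then current-divider fraction G_k/ΣG = 0.8967.)

I ≈ 0.227 mA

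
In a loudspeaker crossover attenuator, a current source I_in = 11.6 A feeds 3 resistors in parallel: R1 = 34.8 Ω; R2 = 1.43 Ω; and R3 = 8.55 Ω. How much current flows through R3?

Conductances: ΣG = 1/34.8 + 1/1.43 + 1/8.55 = 0.8450 (1/Ω).
Current divider: I(R3) = I_in · G_k/ΣG = 11.6 × (0.1170/0.8450) = 11.6 × 0.1384 = 1.606 A.

I ≈ 1.61 A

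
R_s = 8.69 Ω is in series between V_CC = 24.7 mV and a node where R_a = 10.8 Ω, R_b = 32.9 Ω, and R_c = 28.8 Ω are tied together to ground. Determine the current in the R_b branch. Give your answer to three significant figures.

I ≈ 0.317 mA

Parallel bank: R_p = 1/(1/10.8 + 1/32.9 + 1/28.8) = 6.341 Ω.
Node voltage V_A = V_CC · R_p/(R_s + R_p) = 24.7 × 0.4219 = 10.42 mV.
I(R_b) = V_A / R_b = 10.42/32.9 = 0.3167 mA.
(Equivalently: I_total = 1.643 mA, then current-divider fraction G_k/ΣG = 0.1927.)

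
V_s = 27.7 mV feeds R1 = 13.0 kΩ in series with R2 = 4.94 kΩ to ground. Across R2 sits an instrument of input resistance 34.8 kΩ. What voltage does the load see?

R2 ‖ R_L = (4.94 × 34.8)/(4.94 + 34.8) = 4.326 kΩ.
Voltage divider with the loaded lower leg: V_out = 27.7 × 4.326/(13.0 + 4.326) = 27.7 × 0.2497 = 6.916 mV.

V_out ≈ 6.92 mV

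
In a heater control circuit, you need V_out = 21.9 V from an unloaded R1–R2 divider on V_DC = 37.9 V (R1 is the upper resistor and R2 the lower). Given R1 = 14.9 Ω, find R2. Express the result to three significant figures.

R2 ≈ 20.4 Ω

V_out/V_DC = R2/(R1+R2) = 0.5778.
R2 = R1 · 0.5778/(1 − 0.5778) = 20.39 Ω.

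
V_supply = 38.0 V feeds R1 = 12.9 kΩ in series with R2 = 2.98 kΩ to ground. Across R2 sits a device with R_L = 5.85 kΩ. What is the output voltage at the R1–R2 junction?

The load sits in parallel with R2, giving an effective lower resistance R2' = R2·R_L/(R2+R_L) = 1.974 kΩ.
Then V_out = V_supply · R2'/(R1 + R2') = 38.0 × 1.974/14.87 = 5.044 V.

V_out ≈ 5.04 V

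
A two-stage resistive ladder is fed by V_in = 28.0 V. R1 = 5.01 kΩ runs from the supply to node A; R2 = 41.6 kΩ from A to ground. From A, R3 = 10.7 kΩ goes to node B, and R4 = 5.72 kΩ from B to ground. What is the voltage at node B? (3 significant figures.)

V_B ≈ 6.84 V

Looking into the second stage from A: R3 + R4 = 16.42 kΩ appears in parallel with R2.
R2 ‖ (R3+R4) = 11.77 kΩ.
So V_A = 28.0 × 0.7015 = 19.64 V.
Stage 2 is unloaded, so V_B = V_A · R4/(R3+R4) = 19.64 × 5.72/16.42 = 6.842 V.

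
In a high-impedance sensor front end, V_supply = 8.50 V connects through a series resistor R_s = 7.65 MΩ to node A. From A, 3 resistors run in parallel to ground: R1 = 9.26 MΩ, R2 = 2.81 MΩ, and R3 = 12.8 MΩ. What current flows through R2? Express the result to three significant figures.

I ≈ 0.588 µA

Parallel bank: R_p = 1/(1/9.26 + 1/2.81 + 1/12.8) = 1.845 MΩ.
Node voltage V_A = V_supply · R_p/(R_s + R_p) = 8.50 × 0.1943 = 1.652 V.
Branch current I = V_A/R2 = 1.652/2.81 = 0.5878 µA.
(Equivalently: I_total = 0.8952 µA, then current-divider fraction G_k/ΣG = 0.6566.)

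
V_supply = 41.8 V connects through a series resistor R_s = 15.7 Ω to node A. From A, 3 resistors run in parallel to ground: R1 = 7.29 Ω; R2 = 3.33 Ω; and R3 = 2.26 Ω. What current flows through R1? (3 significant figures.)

I ≈ 0.387 A

Equivalent of the parallel group: R_p = 1.136 Ω.
V_A by voltage divider: V_A = 41.8 × 1.136/(15.7 + 1.136) = 2.821 V.
I(R1) = V_A / R1 = 2.821/7.29 = 0.3870 A.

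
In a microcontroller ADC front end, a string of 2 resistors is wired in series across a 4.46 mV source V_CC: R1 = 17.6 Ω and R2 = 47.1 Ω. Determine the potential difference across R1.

V ≈ 1.21 mV

ΣR = 17.6 + 47.1 = 64.70 Ω.
Voltage divider: V = V_CC · (17.60 / 64.70) = 4.46 × 0.2720 = 1.213 mV.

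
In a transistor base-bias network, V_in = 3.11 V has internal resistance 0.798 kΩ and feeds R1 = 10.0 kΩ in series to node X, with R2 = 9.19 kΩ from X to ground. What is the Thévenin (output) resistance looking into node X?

R_th ≈ 4.96 kΩ

R1' = 0.798 + 10.0 = 10.80 kΩ (source resistance + R1).
Zeroing V_in shorts the top of R1' to ground, so R_th = R1' ‖ R2 = 4.965 kΩ.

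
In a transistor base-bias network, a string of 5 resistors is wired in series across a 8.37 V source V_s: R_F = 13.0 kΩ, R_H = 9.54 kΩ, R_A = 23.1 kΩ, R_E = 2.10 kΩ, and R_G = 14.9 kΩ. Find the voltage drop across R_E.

V ≈ 0.281 V

Series total: ΣR = 13.0 + 9.54 + 23.1 + 2.10 + 14.9 = 62.64 kΩ.
V = V_s · R/ΣR = 8.37 × 0.03352 = 0.2806 V.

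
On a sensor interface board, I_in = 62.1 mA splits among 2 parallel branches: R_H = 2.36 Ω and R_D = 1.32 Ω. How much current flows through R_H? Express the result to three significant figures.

For two parallel branches, I_k = I_in · (other R)/(sum of R).
I(R_H) = 62.1 × 1.32/(2.36 + 1.32) = 62.1 × 0.3587 = 22.28 mA.

I ≈ 22.3 mA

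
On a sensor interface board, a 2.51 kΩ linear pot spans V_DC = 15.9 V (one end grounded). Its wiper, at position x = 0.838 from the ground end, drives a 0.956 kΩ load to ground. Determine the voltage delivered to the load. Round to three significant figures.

V_out ≈ 9.82 V

Lower segment x·R_p = 2.103 kΩ; upper segment (1−x)·R_p = 0.4066 kΩ.
R_L loads the lower segment: effective lower R = 0.6573 kΩ.
Loaded-divider output: V_out = 15.9 × 0.6178 = 9.823 V.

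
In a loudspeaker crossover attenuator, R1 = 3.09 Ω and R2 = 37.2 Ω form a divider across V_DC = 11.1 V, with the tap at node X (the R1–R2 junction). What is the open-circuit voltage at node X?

Open-circuit (no load on X): V_th = V_DC · R2/(R1 + R2) = 11.1 × 37.2/(3.090 + 37.2) = 10.25 V.

V_th ≈ 10.2 V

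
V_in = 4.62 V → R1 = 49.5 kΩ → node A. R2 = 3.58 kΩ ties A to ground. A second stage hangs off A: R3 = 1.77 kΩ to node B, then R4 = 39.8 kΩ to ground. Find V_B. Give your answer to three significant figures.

V_B ≈ 0.276 V

Looking into the second stage from A: R3 + R4 = 41.57 kΩ appears in parallel with R2.
R2 ‖ (R3+R4) = 3.296 kΩ.
V_A = 4.62 × 3.296/(49.5 + 3.296) = 0.2884 V.
Then the unloaded second divider: V_B = V_A × R4/(R3+R4) = 0.2884 × 0.9574 = 0.2762 V.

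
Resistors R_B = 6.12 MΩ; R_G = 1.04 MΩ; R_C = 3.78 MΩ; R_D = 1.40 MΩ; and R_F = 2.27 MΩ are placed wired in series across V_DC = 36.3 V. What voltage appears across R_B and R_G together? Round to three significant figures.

V ≈ 17.8 V

ΣR = 6.12 + 1.04 + 3.78 + 1.40 + 2.27 = 14.61 MΩ.
R_{R_B..R_G} = 6.12 + 1.04 = 7.160 MΩ.
By the voltage-divider rule, V = 36.3 × 7.160/14.61 = 17.79 V.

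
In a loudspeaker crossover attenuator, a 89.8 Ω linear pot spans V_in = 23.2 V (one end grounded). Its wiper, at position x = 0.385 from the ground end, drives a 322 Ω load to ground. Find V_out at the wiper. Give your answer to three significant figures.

V_out ≈ 8.38 V

The pot divides into 55.23 Ω above the wiper and 34.57 Ω below.
(x·R_p) ‖ R_L = 31.22 Ω.
Loaded-divider output: V_out = 23.2 × 0.3612 = 8.379 V.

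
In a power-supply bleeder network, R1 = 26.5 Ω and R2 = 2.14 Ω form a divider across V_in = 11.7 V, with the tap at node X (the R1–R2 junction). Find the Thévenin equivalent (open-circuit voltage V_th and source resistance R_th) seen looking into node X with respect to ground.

With X open, the divider is unloaded: V_th = 11.7 × 2.14/28.64 = 0.8742 V.
With V_in suppressed (replaced by a short), R_th = R1 ‖ R2 = (26.50 × 2.14)/(26.50 + 2.14) = 1.980 Ω.

V_th ≈ 0.874 V, R_th ≈ 1.98 Ω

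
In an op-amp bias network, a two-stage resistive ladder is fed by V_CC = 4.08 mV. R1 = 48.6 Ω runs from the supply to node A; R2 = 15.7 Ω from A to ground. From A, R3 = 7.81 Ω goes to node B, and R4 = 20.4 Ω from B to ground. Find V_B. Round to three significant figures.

Looking into the second stage from A: R3 + R4 = 28.21 Ω appears in parallel with R2.
R2 ‖ (R3+R4) = 10.09 Ω.
V_A = 4.08 × 10.09/(48.6 + 10.09) = 0.7012 mV.
Stage 2 is unloaded, so V_B = V_A · R4/(R3+R4) = 0.7012 × 20.4/28.21 = 0.5071 mV.

V_B ≈ 0.507 mV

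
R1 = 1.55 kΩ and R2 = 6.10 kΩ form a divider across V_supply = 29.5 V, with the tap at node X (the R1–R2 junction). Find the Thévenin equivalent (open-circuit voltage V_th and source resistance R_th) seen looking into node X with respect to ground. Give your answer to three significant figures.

V_th ≈ 23.5 V, R_th ≈ 1.24 kΩ

V_th is the unloaded tap voltage: V_supply · R2/(R1+R2) = 29.5 × 0.7974 = 23.52 V.
Looking into X with the source shorted: R_th = R1·R2/(R1+R2) = 1.550 × 6.10/7.650 = 1.236 kΩ.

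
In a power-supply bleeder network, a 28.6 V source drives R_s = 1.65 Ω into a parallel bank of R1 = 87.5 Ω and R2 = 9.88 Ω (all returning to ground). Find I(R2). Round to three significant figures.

I ≈ 2.44 A

Equivalent of the parallel group: R_p = 8.878 Ω.
V_A by voltage divider: V_A = 28.6 × 8.878/(1.65 + 8.878) = 24.12 V.
Branch current I = V_A/R2 = 24.12/9.88 = 2.441 A.
(Equivalently: I_total = 2.717 A, then current-divider fraction G_k/ΣG = 0.8985.)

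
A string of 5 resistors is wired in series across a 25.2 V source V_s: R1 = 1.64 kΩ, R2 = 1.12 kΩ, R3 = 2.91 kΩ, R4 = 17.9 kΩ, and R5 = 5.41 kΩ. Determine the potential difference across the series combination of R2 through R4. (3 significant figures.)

ΣR = 1.64 + 1.12 + 2.91 + 17.9 + 5.41 = 28.98 kΩ.
R_{R2..R4} = 1.12 + 2.91 + 17.9 = 21.93 kΩ.
Voltage divider: V = V_s · (21.93 / 28.98) = 25.2 × 0.7567 = 19.07 V.

V ≈ 19.1 V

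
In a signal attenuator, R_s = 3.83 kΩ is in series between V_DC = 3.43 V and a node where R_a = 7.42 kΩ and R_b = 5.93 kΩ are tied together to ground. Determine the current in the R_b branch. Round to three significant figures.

I ≈ 0.268 mA

Equivalent of the parallel group: R_p = 3.296 kΩ.
Node voltage V_A = V_DC · R_p/(R_s + R_p) = 3.43 × 0.4625 = 1.586 V.
I(R_b) = V_A / R_b = 1.586/5.93 = 0.2675 mA.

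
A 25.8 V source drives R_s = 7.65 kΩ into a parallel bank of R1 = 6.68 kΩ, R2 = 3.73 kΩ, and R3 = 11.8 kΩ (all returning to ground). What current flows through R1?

I ≈ 0.797 mA

Equivalent of the parallel group: R_p = 1.990 kΩ.
V_A = 25.8 × 1.990/9.640 = 5.326 V.
Branch current I = V_A/R1 = 5.326/6.68 = 0.7973 mA.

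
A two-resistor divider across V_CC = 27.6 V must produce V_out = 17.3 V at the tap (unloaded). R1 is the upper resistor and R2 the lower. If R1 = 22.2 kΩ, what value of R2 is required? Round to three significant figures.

The divider ratio is R2/(R1+R2) = 17.3/27.6 = 0.6268.
So R2 = R1 · V_out/(V_CC − V_out) = 22.2 × 17.3/(27.6 − 17.3) = 22.2 × 1.680 = 37.29 kΩ.

R2 ≈ 37.3 kΩ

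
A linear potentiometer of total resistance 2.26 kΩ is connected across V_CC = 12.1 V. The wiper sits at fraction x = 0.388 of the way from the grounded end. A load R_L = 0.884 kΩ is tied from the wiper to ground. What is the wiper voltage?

Lower segment x·R_p = 0.8769 kΩ; upper segment (1−x)·R_p = 1.383 kΩ.
Lower segment in parallel with the load: 0.8769 ‖ 0.884 = 0.4402 kΩ.
V_out = 12.1 × 0.4402/(1.383 + 0.4402) = 2.921 V.

V_out ≈ 2.92 V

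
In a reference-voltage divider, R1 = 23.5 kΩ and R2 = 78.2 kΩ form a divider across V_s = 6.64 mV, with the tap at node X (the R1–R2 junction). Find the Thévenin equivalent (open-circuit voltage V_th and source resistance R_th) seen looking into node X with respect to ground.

With X open, the divider is unloaded: V_th = 6.64 × 78.2/101.7 = 5.106 mV.
Zeroing V_s shorts the top of R1 to ground, so R_th = R1 ‖ R2 = 18.07 kΩ.

V_th ≈ 5.11 mV, R_th ≈ 18.1 kΩ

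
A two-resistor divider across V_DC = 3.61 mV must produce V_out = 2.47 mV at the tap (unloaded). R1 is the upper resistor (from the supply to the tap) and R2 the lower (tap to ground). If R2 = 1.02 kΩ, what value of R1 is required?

R1 ≈ 0.471 kΩ

Required fraction k = V_out/V_DC = 0.6842.
So R1 = R2 · (V_DC/V_out − 1) = 1.02 × (3.61/2.47 − 1) = 1.02 × 0.4615 = 0.4708 kΩ.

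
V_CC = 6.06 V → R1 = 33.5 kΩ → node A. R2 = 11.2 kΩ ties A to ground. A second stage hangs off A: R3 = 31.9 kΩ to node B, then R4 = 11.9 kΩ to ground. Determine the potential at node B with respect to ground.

V_B ≈ 0.346 V

Node A sees R2 in parallel with the series input of stage 2, R3 + R4 = 43.80 kΩ.
R2 ‖ (R3+R4) = 8.919 kΩ.
First divider: V_A = V_CC · 8.919/(33.5 + 8.919) = 1.274 V.
V_B = V_A × 0.2717 = 0.3462 V.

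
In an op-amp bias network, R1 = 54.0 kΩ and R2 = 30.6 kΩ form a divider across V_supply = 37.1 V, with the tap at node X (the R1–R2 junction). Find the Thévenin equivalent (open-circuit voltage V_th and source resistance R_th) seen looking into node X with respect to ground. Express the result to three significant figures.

V_th ≈ 13.4 V, R_th ≈ 19.5 kΩ

Open-circuit (no load on X): V_th = V_supply · R2/(R1 + R2) = 37.1 × 30.6/(54.00 + 30.6) = 13.42 V.
Looking into X with the source shorted: R_th = R1·R2/(R1+R2) = 54.00 × 30.6/84.60 = 19.53 kΩ.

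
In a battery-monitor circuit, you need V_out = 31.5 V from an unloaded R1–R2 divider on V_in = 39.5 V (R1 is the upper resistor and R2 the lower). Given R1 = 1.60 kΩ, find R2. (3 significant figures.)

R2 ≈ 6.30 kΩ

V_out/V_in = R2/(R1+R2) = 0.7975.
R2 = R1 · 0.7975/(1 − 0.7975) = 6.300 kΩ.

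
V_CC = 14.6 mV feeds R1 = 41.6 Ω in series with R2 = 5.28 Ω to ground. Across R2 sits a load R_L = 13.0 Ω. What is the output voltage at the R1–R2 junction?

R2 ‖ R_L = (5.28 × 13.0)/(5.28 + 13.0) = 3.755 Ω.
Voltage divider with the loaded lower leg: V_out = 14.6 × 3.755/(41.6 + 3.755) = 14.6 × 0.08279 = 1.209 mV.

V_out ≈ 1.21 mV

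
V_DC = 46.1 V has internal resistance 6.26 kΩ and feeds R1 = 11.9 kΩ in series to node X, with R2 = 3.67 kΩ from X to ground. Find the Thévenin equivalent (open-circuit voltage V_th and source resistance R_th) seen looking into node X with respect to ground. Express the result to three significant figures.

V_th ≈ 7.75 V, R_th ≈ 3.05 kΩ

R1' = 6.26 + 11.9 = 18.16 kΩ (source resistance + R1).
Open-circuit (no load on X): V_th = V_DC · R2/(R1' + R2) = 46.1 × 3.67/(18.16 + 3.67) = 7.750 V.
Zeroing V_DC shorts the top of R1' to ground, so R_th = R1' ‖ R2 = 3.053 kΩ.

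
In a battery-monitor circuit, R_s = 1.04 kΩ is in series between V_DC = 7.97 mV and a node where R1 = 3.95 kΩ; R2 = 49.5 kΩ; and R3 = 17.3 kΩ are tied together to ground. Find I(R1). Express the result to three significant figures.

I ≈ 1.50 µA

Parallel bank: R_p = 1/(1/3.95 + 1/49.5 + 1/17.3) = 3.020 kΩ.
V_A = 7.97 × 3.020/4.060 = 5.928 mV.
Branch current I = V_A/R1 = 5.928/3.95 = 1.501 µA.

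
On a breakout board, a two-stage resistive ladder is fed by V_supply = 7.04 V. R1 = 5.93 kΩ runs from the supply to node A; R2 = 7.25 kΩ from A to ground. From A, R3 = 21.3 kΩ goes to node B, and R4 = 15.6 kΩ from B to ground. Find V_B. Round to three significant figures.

Node A sees R2 in parallel with the series input of stage 2, R3 + R4 = 36.90 kΩ.
Effective lower resistance at A: R2 ‖ 36.90 = 6.059 kΩ.
So V_A = 7.04 × 0.5054 = 3.558 V.
Stage 2 is unloaded, so V_B = V_A · R4/(R3+R4) = 3.558 × 15.6/36.90 = 1.504 V.

V_B ≈ 1.50 V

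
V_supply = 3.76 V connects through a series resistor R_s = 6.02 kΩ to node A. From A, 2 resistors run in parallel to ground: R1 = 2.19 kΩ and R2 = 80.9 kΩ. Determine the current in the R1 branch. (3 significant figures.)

I ≈ 0.449 mA

Parallel bank: R_p = 1/(1/2.19 + 1/80.9) = 2.132 kΩ.
Node voltage V_A = V_supply · R_p/(R_s + R_p) = 3.76 × 0.2616 = 0.9835 V.
I(R1) = V_A / R1 = 0.9835/2.19 = 0.4491 mA.
(Check via current divider: I_total = 0.4612 mA; share G_k/ΣG = 0.9736 → same result.)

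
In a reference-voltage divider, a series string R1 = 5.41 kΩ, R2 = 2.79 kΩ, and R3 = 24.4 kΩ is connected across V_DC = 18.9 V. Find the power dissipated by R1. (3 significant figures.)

P ≈ 1.82 mW

Series current I = V_DC/ΣR = 18.9/32.60 = 0.5798 mA.
V(R1) = I·R = 3.136 V; P = V·I = 3.136 × 0.5798 = 1.818 mW.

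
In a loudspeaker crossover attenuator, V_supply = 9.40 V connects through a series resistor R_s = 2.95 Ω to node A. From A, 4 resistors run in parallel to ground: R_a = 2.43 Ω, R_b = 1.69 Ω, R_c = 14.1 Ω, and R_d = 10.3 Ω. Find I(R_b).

I ≈ 1.25 A

Parallel bank: R_p = 1/(1/2.43 + 1/1.69 + 1/14.1 + 1/10.3) = 0.8538 Ω.
Node voltage V_A = V_supply · R_p/(R_s + R_p) = 9.40 × 0.2245 = 2.110 V.
I(R_b) = V_A / R_b = 2.110/1.69 = 1.248 A.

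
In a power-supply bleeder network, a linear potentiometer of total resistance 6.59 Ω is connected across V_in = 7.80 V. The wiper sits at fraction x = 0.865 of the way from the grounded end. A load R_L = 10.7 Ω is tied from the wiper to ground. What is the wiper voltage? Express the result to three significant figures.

V_out ≈ 6.29 V

Lower segment x·R_p = 5.700 Ω; upper segment (1−x)·R_p = 0.8897 Ω.
(x·R_p) ‖ R_L = 3.719 Ω.
Then V_out = V_in · 3.719/(0.8897 + 3.719) = 6.294 V.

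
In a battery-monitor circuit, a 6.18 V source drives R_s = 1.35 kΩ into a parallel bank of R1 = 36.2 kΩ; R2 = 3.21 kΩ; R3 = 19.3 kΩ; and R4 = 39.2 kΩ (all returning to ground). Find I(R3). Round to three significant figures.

Combine the parallel branches: R_p = (1/36.2 + 1/3.21 + 1/19.3 + 1/39.2)⁻¹ = 2.401 kΩ.
Node voltage V_A = V_s · R_p/(R_s + R_p) = 6.18 × 0.6401 = 3.956 V.
I(R3) = V_A / R3 = 3.956/19.3 = 0.2050 mA.

I ≈ 0.205 mA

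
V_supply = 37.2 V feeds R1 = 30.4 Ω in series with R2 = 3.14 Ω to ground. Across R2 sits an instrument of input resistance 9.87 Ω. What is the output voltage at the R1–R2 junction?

V_out ≈ 2.70 V

R2 ‖ R_L = (3.14 × 9.87)/(3.14 + 9.87) = 2.382 Ω.
Now apply the divider: V_out = 37.2 × 0.07267 = 2.703 V.
(Unloaded it would be 3.48 V; the load pulls it down.)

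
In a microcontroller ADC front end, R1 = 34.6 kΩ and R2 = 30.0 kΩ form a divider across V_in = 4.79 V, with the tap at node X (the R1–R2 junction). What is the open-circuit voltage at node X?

V_th ≈ 2.22 V

With X open, the divider is unloaded: V_th = 4.79 × 30.0/64.60 = 2.224 V.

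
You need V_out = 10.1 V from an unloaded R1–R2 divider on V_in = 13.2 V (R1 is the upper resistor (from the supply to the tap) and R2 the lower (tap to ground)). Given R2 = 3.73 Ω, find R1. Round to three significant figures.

The divider ratio is R2/(R1+R2) = 10.1/13.2 = 0.7652.
Rearranging, R1 = R2·(1−k)/k = 3.73 × 0.3069 = 1.145 Ω.

R1 ≈ 1.14 Ω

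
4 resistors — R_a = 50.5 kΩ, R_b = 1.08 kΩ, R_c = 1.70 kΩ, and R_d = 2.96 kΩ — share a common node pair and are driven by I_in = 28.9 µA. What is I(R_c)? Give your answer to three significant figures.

I ≈ 9.08 µA

ΣG = 1/50.5 + 1/1.08 + 1/1.70 + 1/2.96 = 1.872.
By the current-divider rule, I = I_in · G_k/ΣG = 28.9 × 0.3143 = 9.082 µA.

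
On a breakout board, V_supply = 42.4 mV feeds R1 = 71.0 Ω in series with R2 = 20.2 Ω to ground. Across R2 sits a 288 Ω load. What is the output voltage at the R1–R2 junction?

V_out ≈ 8.90 mV

R2 ‖ R_L = (20.2 × 288)/(20.2 + 288) = 18.88 Ω.
Then V_out = V_supply · R2'/(R1 + R2') = 42.4 × 18.88/89.88 = 8.905 mV.
(Unloaded it would be 9.39 mV; the load pulls it down.)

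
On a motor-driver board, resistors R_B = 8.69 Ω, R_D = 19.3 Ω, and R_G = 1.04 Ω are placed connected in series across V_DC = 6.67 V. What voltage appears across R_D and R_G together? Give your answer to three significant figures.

V ≈ 4.67 V

Series total: ΣR = 8.69 + 19.3 + 1.04 = 29.03 Ω.
R_{R_D..R_G} = 19.3 + 1.04 = 20.34 Ω.
By the voltage-divider rule, V = 6.67 × 20.34/29.03 = 4.673 V.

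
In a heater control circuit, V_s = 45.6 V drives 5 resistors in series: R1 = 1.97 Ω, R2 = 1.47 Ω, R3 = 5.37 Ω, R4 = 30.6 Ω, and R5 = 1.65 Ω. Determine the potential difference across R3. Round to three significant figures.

V ≈ 5.96 V

ΣR = 1.97 + 1.47 + 5.37 + 30.6 + 1.65 = 41.06 Ω.
V = V_s · R/ΣR = 45.6 × 0.1308 = 5.964 V.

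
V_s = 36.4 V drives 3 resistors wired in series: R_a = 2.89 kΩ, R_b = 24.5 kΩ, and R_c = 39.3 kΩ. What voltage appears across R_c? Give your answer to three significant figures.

V ≈ 21.5 V

Series total: ΣR = 2.89 + 24.5 + 39.3 = 66.69 kΩ.
By the voltage-divider rule, V = 36.4 × 39.30/66.69 = 21.45 V.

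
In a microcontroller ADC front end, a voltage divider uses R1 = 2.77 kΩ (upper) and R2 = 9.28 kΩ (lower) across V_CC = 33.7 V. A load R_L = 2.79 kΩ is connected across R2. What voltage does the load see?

V_out ≈ 14.7 V

First combine the lower leg with the load: R2 ‖ R_L = 2.145 kΩ.
Then V_out = V_CC · R2'/(R1 + R2') = 33.7 × 2.145/4.915 = 14.71 V.
(Unloaded it would be 26.0 V; the load pulls it down.)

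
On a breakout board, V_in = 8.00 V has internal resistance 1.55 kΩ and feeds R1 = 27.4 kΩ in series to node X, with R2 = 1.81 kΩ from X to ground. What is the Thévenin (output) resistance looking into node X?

R1' = 1.55 + 27.4 = 28.95 kΩ (source resistance + R1).
With V_in suppressed (replaced by a short), R_th = R1' ‖ R2 = (28.95 × 1.81)/(28.95 + 1.81) = 1.703 kΩ.

R_th ≈ 1.70 kΩ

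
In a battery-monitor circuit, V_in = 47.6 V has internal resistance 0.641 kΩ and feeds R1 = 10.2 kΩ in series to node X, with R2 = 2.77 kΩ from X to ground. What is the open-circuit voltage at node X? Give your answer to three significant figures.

R1' = 0.641 + 10.2 = 10.84 kΩ (source resistance + R1).
Open-circuit (no load on X): V_th = V_in · R2/(R1' + R2) = 47.6 × 2.77/(10.84 + 2.77) = 9.687 V.

V_th ≈ 9.69 V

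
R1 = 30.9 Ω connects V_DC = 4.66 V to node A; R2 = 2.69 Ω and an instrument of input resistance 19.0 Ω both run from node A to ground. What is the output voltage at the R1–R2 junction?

V_out ≈ 0.330 V

First combine the lower leg with the load: R2 ‖ R_L = 2.356 Ω.
Now apply the divider: V_out = 4.66 × 0.07086 = 0.3302 V.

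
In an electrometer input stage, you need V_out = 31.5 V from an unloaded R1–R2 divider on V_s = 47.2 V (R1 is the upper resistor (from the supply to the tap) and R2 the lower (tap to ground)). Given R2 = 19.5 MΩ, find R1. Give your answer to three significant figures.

V_out/V_s = R2/(R1+R2) = 0.6674.
R1 = R2·(1/k − 1) = 19.5 × 0.4984 = 9.719 MΩ.

R1 ≈ 9.72 MΩ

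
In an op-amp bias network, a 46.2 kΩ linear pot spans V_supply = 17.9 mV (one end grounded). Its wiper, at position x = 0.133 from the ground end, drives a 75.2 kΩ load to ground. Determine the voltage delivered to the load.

Split the track: R_lower = x·R_p = 6.145 kΩ, R_upper = (1−x)·R_p = 40.06 kΩ.
R_L loads the lower segment: effective lower R = 5.680 kΩ.
Then V_out = V_supply · 5.680/(40.06 + 5.680) = 2.223 mV.

V_out ≈ 2.22 mV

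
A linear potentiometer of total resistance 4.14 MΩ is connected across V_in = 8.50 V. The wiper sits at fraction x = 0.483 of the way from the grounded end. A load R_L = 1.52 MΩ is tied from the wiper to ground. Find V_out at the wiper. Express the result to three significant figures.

V_out ≈ 2.44 V

Lower segment x·R_p = 2.000 MΩ; upper segment (1−x)·R_p = 2.140 MΩ.
(x·R_p) ‖ R_L = 0.8636 MΩ.
V_out = 8.50 × 0.8636/(2.140 + 0.8636) = 2.444 V.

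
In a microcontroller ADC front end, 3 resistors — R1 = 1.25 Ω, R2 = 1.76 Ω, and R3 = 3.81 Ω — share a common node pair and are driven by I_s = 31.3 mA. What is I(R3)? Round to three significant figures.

Total conductance ΣG = 1/1.25 + 1/1.76 + 1/3.81 = 1.631 (units of 1/Ω).
By the current-divider rule, I = I_s · G_k/ΣG = 31.3 × 0.1610 = 5.038 mA.

I ≈ 5.04 mA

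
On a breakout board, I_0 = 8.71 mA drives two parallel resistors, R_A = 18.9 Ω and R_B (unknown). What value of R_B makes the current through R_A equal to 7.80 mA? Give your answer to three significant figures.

R_B ≈ 162 Ω

The fraction through R_A equals R_B/(R_A+R_B).
7.80/8.71 = R_B/(R_A + R_B) → R_B = R_A · (0.8955)/(1 − 0.8955) = 18.9 × 8.571 = 162.0 Ω.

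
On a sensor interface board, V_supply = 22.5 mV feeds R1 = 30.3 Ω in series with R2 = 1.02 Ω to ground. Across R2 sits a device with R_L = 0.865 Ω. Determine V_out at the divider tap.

V_out ≈ 0.342 mV

First combine the lower leg with the load: R2 ‖ R_L = 0.4681 Ω.
Then V_out = V_supply · R2'/(R1 + R2') = 22.5 × 0.4681/30.77 = 0.3423 mV.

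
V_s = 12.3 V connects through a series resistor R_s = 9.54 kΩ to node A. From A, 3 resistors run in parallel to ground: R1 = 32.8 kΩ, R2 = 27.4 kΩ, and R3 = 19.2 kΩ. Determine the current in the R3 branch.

I ≈ 0.300 mA

Parallel bank: R_p = 1/(1/32.8 + 1/27.4 + 1/19.2) = 8.399 kΩ.
Node voltage V_A = V_s · R_p/(R_s + R_p) = 12.3 × 0.4682 = 5.759 V.
Branch current I = V_A/R3 = 5.759/19.2 = 0.2999 mA.
(Equivalently: I_total = 0.6857 mA, then current-divider fraction G_k/ΣG = 0.4374.)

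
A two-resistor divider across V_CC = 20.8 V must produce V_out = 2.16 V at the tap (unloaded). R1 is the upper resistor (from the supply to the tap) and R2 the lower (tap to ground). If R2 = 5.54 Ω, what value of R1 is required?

R1 ≈ 47.8 Ω

V_out/V_CC = R2/(R1+R2) = 0.1038.
So R1 = R2 · (V_CC/V_out − 1) = 5.54 × (20.8/2.16 − 1) = 5.54 × 8.630 = 47.81 Ω.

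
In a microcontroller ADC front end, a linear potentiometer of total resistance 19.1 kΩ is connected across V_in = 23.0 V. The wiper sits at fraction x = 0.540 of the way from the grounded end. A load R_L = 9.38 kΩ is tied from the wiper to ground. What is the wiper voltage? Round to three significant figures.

V_out ≈ 8.25 V

Split the track: R_lower = x·R_p = 10.31 kΩ, R_upper = (1−x)·R_p = 8.786 kΩ.
(x·R_p) ‖ R_L = 4.912 kΩ.
Then V_out = V_in · 4.912/(8.786 + 4.912) = 8.248 V.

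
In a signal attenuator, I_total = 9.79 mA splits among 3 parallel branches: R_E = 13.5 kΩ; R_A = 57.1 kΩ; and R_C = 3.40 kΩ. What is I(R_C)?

Total conductance ΣG = 1/13.5 + 1/57.1 + 1/3.40 = 0.3857 (units of 1/kΩ).
Current divider: I(R_C) = I_total · G_k/ΣG = 9.79 × (0.2941/0.3857) = 9.79 × 0.7625 = 7.465 mA.

I ≈ 7.47 mA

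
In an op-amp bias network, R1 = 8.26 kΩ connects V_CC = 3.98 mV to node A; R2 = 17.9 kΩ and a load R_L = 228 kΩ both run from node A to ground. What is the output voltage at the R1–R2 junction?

V_out ≈ 2.66 mV

The load sits in parallel with R2, giving an effective lower resistance R2' = R2·R_L/(R2+R_L) = 16.60 kΩ.
Voltage divider with the loaded lower leg: V_out = 3.98 × 16.60/(8.26 + 16.60) = 3.98 × 0.6677 = 2.657 mV.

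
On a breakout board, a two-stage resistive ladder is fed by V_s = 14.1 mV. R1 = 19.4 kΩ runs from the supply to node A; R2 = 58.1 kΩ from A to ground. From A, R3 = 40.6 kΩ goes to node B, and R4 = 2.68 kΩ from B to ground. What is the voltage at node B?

V_B ≈ 0.490 mV

Node A sees R2 in parallel with the series input of stage 2, R3 + R4 = 43.28 kΩ.
Effective lower resistance at A: R2 ‖ 43.28 = 24.80 kΩ.
First divider: V_A = V_s · 24.80/(19.4 + 24.80) = 7.912 mV.
Then the unloaded second divider: V_B = V_A × R4/(R3+R4) = 7.912 × 0.06192 = 0.4899 mV.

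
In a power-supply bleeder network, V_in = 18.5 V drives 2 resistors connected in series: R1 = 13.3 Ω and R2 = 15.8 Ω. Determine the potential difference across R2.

V ≈ 10.0 V

Total series resistance ΣR = 13.3 + 15.8 = 29.10 Ω.
V = V_in · R/ΣR = 18.5 × 0.5430 = 10.04 V.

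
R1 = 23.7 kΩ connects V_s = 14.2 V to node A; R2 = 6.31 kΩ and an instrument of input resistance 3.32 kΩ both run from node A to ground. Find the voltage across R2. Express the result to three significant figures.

R2 ‖ R_L = (6.31 × 3.32)/(6.31 + 3.32) = 2.175 kΩ.
Voltage divider with the loaded lower leg: V_out = 14.2 × 2.175/(23.7 + 2.175) = 14.2 × 0.08407 = 1.194 V.

V_out ≈ 1.19 V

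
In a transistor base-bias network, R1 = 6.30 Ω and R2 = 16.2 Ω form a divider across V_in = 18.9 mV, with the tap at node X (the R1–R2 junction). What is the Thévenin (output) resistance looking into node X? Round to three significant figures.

Zeroing V_in shorts the top of R1 to ground, so R_th = R1 ‖ R2 = 4.536 Ω.

R_th ≈ 4.54 Ω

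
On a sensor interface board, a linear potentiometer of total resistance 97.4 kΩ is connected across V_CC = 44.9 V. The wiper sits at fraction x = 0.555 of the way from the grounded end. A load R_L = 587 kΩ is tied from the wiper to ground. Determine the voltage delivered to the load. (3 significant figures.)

V_out ≈ 23.9 V

The pot divides into 43.34 kΩ above the wiper and 54.06 kΩ below.
Lower segment in parallel with the load: 54.06 ‖ 587 = 49.50 kΩ.
V_out = 44.9 × 49.50/(43.34 + 49.50) = 23.94 V.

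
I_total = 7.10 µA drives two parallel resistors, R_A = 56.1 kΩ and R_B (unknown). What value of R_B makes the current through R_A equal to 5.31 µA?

R_B ≈ 166 kΩ

Two-branch current divider: I_A = I_total · R_B/(R_A + R_B).
With f = 0.7479, R_B = R_A · f/(1−f) = 56.1 × 2.966 = 166.4 kΩ.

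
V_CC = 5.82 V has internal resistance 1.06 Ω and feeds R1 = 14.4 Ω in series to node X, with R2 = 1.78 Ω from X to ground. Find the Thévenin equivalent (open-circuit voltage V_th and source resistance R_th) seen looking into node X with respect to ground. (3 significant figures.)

R1' = 1.06 + 14.4 = 15.46 Ω (source resistance + R1).
With X open, the divider is unloaded: V_th = 5.82 × 1.78/17.24 = 0.6009 V.
Zeroing V_CC shorts the top of R1' to ground, so R_th = R1' ‖ R2 = 1.596 Ω.

V_th ≈ 0.601 V, R_th ≈ 1.60 Ω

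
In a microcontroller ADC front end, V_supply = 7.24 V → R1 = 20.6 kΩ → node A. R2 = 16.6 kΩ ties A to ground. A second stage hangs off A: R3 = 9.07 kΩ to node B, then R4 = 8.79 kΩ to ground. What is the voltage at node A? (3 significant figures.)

Looking into the second stage from A: R3 + R4 = 17.86 kΩ appears in parallel with R2.
Effective lower resistance at A: R2 ‖ 17.86 = 8.603 kΩ.
First divider: V_A = V_supply · 8.603/(20.6 + 8.603) = 2.133 V.

V_A ≈ 2.13 V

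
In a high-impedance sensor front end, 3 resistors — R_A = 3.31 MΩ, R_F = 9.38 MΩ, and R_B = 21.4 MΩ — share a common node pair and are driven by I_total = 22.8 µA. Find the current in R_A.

ΣG = 1/3.31 + 1/9.38 + 1/21.4 = 0.4555.
By the current-divider rule, I = I_total · G_k/ΣG = 22.8 × 0.6633 = 15.12 µA.

I ≈ 15.1 µA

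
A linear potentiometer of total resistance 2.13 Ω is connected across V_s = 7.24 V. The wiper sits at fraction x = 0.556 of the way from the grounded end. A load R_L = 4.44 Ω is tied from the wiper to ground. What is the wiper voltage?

V_out ≈ 3.60 V

Lower segment x·R_p = 1.184 Ω; upper segment (1−x)·R_p = 0.9457 Ω.
Lower segment in parallel with the load: 1.184 ‖ 4.44 = 0.9349 Ω.
Loaded-divider output: V_out = 7.24 × 0.4971 = 3.599 V.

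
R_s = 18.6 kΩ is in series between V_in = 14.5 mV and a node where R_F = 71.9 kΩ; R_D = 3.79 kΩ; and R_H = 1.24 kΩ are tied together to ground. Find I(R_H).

I ≈ 0.552 µA

Equivalent of the parallel group: R_p = 0.9223 kΩ.
Node voltage V_A = V_in · R_p/(R_s + R_p) = 14.5 × 0.04724 = 0.6850 mV.
I(R_H) = V_A / R_H = 0.6850/1.24 = 0.5525 µA.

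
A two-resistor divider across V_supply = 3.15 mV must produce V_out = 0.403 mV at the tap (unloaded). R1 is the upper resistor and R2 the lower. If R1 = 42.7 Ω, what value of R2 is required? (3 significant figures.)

Required fraction k = V_out/V_supply = 0.1279.
Rearranging, R2 = R1·k/(1−k) = 42.7 × 0.1467 = 6.264 Ω.

R2 ≈ 6.26 Ω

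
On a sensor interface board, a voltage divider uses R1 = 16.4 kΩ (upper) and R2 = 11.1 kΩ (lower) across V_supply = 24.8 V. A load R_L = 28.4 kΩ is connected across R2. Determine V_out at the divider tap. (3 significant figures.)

V_out ≈ 8.12 V

The load sits in parallel with R2, giving an effective lower resistance R2' = R2·R_L/(R2+R_L) = 7.981 kΩ.
Voltage divider with the loaded lower leg: V_out = 24.8 × 7.981/(16.4 + 7.981) = 24.8 × 0.3273 = 8.118 V.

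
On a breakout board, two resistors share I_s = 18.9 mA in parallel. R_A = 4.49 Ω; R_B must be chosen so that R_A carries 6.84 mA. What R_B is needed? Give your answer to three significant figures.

In a two-way split, I_A/I_s = R_B/(R_A + R_B).
6.84/18.9 = R_B/(R_A + R_B) → R_B = R_A · (0.3619)/(1 − 0.3619) = 4.49 × 0.5672 = 2.547 Ω.

R_B ≈ 2.55 Ω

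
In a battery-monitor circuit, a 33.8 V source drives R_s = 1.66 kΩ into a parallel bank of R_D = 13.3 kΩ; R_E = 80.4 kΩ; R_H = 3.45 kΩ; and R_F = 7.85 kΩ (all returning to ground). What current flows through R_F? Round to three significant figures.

Equivalent of the parallel group: R_p = 1.981 kΩ.
V_A = 33.8 × 1.981/3.641 = 18.39 V.
Branch current I = V_A/R_F = 18.39/7.85 = 2.343 mA.

I ≈ 2.34 mA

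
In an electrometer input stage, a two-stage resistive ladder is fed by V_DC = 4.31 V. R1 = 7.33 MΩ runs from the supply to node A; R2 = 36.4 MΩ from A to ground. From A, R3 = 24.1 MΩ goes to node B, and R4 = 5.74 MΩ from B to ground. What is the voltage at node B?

V_B ≈ 0.573 V

The second stage (R3 + R4 = 29.84 MΩ) loads node A in parallel with R2.
Effective lower resistance at A: R2 ‖ 29.84 = 16.40 MΩ.
V_A = 4.31 × 16.40/(7.33 + 16.40) = 2.979 V.
Stage 2 is unloaded, so V_B = V_A · R4/(R3+R4) = 2.979 × 5.74/29.84 = 0.5729 V.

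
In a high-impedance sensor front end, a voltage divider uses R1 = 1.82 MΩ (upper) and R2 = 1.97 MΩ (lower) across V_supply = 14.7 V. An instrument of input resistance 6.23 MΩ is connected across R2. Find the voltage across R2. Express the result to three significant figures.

First combine the lower leg with the load: R2 ‖ R_L = 1.497 MΩ.
Voltage divider with the loaded lower leg: V_out = 14.7 × 1.497/(1.82 + 1.497) = 14.7 × 0.4513 = 6.634 V.
(Unloaded it would be 7.64 V; the load pulls it down.)

V_out ≈ 6.63 V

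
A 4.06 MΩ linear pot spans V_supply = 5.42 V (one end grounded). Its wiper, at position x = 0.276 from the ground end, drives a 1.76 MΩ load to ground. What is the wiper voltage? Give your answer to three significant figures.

The pot divides into 2.939 MΩ above the wiper and 1.121 MΩ below.
(x·R_p) ‖ R_L = 0.6847 MΩ.
Loaded-divider output: V_out = 5.42 × 0.1889 = 1.024 V.
(Unloaded: V_out = x·V_supply = 1.50 V.)

V_out ≈ 1.02 V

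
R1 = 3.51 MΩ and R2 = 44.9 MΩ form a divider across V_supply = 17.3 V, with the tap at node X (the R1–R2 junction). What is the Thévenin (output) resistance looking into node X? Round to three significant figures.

With V_supply suppressed (replaced by a short), R_th = R1 ‖ R2 = (3.510 × 44.9)/(3.510 + 44.9) = 3.256 MΩ.

R_th ≈ 3.26 MΩ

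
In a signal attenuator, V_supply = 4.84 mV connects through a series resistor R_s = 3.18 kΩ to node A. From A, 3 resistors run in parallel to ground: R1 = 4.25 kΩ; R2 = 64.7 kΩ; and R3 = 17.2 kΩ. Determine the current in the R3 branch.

I ≈ 0.142 µA

Combine the parallel branches: R_p = (1/4.25 + 1/64.7 + 1/17.2)⁻¹ = 3.237 kΩ.
V_A by voltage divider: V_A = 4.84 × 3.237/(3.18 + 3.237) = 2.442 mV.
I(R3) = V_A / R3 = 2.442/17.2 = 0.1420 µA.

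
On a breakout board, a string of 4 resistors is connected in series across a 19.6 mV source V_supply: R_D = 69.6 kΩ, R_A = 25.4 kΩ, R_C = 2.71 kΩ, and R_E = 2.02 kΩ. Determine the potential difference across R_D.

ΣR = 69.6 + 25.4 + 2.71 + 2.02 = 99.73 kΩ.
V = V_supply · R/ΣR = 19.6 × 0.6979 = 13.68 mV.

V ≈ 13.7 mV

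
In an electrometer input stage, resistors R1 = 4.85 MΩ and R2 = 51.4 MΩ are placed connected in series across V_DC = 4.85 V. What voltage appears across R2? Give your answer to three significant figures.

Total series resistance ΣR = 4.85 + 51.4 = 56.25 MΩ.
V = V_DC · R/ΣR = 4.85 × 0.9138 = 4.432 V.

V ≈ 4.43 V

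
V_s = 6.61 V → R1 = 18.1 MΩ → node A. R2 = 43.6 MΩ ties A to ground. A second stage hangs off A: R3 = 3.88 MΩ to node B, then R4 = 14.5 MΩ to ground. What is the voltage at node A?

V_A ≈ 2.75 V

Node A sees R2 in parallel with the series input of stage 2, R3 + R4 = 18.38 MΩ.
R2 ‖ (R3+R4) = 12.93 MΩ.
So V_A = 6.61 × 0.4167 = 2.754 V.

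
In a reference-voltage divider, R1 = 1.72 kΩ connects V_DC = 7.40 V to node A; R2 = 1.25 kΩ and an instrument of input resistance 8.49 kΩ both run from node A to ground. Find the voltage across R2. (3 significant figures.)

The load sits in parallel with R2, giving an effective lower resistance R2' = R2·R_L/(R2+R_L) = 1.090 kΩ.
Then V_out = V_DC · R2'/(R1 + R2') = 7.40 × 1.090/2.810 = 2.870 V.
(Unloaded it would be 3.11 V; the load pulls it down.)

V_out ≈ 2.87 V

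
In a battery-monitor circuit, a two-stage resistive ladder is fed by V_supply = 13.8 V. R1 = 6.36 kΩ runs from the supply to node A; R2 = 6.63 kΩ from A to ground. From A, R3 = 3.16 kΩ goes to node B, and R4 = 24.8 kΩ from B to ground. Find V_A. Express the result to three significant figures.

The second stage (R3 + R4 = 27.96 kΩ) loads node A in parallel with R2.
Effective lower resistance at A: R2 ‖ 27.96 = 5.359 kΩ.
So V_A = 13.8 × 0.4573 = 6.311 V.

V_A ≈ 6.31 V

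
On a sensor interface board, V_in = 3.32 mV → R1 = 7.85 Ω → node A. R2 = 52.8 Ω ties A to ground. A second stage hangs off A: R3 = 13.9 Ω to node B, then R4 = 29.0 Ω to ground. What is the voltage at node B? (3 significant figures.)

The second stage (R3 + R4 = 42.90 Ω) loads node A in parallel with R2.
R2 ‖ (R3+R4) = 23.67 Ω.
First divider: V_A = V_in · 23.67/(7.85 + 23.67) = 2.493 mV.
Then the unloaded second divider: V_B = V_A × R4/(R3+R4) = 2.493 × 0.6760 = 1.685 mV.

V_B ≈ 1.69 mV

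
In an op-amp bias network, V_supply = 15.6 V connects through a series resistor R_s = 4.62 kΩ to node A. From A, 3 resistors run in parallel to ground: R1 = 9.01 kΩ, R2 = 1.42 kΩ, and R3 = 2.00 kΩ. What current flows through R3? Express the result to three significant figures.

I ≈ 1.10 mA

Equivalent of the parallel group: R_p = 0.7603 kΩ.
V_A = 15.6 × 0.7603/5.380 = 2.205 V.
Branch current I = V_A/R3 = 2.205/2.00 = 1.102 mA.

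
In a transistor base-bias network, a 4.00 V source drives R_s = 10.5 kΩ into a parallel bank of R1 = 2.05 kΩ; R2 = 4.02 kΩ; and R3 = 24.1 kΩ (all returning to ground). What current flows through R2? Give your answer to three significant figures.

I ≈ 0.109 mA

Parallel bank: R_p = 1/(1/2.05 + 1/4.02 + 1/24.1) = 1.285 kΩ.
Node voltage V_A = V_s · R_p/(R_s + R_p) = 4.00 × 0.1091 = 0.4362 V.
I(R2) = V_A / R2 = 0.4362/4.02 = 0.1085 mA.
(Equivalently: I_total = 0.3394 mA, then current-divider fraction G_k/ΣG = 0.3197.)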